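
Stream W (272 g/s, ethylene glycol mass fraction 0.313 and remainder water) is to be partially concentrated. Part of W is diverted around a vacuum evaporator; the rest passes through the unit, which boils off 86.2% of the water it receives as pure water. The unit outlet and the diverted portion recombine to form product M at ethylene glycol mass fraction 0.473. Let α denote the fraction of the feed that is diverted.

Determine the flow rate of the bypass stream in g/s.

All 272×0.313 = 85.136 g/s of ethylene glycol reaches M, so M = 85.136/0.473 = 179.99 g/s and vapour = 92.008 g/s.
The evaporator receives (1−α)·272 of feed at 0.687 water and removes 0.862 of that water:
0.862×0.687×(1−α)×272 = 92.008
(1−α) = 92.008/161.08 = 0.5712;  α = 0.4288.
Bypass flow = 0.4288×272 = 116.63 g/s.

116.6 g/s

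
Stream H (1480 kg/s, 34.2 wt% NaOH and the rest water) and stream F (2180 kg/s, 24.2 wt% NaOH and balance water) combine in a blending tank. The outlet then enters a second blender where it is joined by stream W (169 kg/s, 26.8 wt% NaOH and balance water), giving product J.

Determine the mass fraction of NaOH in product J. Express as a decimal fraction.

0.282

Overall, product flow = 3829 kg/s.
NaOH in = 1480×0.342 + 2180×0.242 + 169×0.268 = 1079 kg/s.
NaOH fraction in J = 0.282.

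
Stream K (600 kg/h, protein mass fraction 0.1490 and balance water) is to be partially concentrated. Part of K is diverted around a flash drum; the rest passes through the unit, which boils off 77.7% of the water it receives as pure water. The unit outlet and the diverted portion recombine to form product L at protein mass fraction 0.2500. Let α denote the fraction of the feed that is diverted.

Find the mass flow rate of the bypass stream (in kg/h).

All 600×0.149 = 89.4 kg/h of protein reaches L, so L = 89.4/0.250 = 357.6 kg/h and vapour = 242.4 kg/h.
The evaporator receives (1−α)·600 of feed at 0.851 water and removes 0.777 of that water:
0.777×0.851×(1−α)×600 = 242.4
(1−α) = 242.4/396.74 = 0.6110;  α = 0.3890.
Bypass flow = 0.3890×600 = 233.41 kg/h.

233.4 kg/h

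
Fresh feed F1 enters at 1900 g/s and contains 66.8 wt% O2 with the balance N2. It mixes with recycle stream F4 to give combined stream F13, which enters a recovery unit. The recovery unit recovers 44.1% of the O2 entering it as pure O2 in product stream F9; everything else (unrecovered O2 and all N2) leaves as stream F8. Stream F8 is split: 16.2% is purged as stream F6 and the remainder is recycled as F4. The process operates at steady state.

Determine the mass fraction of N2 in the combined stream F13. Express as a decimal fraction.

0.620

N2 enters only via F1 and leaves only via the purge: 1900×0.332 = 0.162×(N2 in F8), and the recovery unit passes all N2, so N2 in F13 = N2 in F8 = 3893.8 g/s.
O2 in F13: m_A = 1900×0.668 + (1−0.162)·(1−0.441)·m_A, so m_A = 1269.2/0.5316 = 2387.7 g/s.
F13 = 2387.7 + 3893.8 = 6281.5 g/s.
N2 fraction in F13 = 3893.8/6281.5 = 0.620.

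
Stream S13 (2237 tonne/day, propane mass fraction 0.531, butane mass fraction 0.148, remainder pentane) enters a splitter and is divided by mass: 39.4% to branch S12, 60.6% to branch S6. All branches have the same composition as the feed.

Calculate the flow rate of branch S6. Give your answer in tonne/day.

1356 tonne/day

Branch S6 flow = 0.606×2237 = 1355.6 tonne/day.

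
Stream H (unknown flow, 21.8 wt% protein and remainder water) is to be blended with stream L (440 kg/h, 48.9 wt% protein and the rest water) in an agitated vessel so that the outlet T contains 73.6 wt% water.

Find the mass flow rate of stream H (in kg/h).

Let H be the unknown flow. Total out = 440 + H.
water balance: 224.84 + 0.782·H = 0.736·(440 + H)
(0.782 − 0.736)·H = 0.736×440 − 224.84 = 99
H = 99 / 0.046 = 2152.2 kg/h

2152 kg/h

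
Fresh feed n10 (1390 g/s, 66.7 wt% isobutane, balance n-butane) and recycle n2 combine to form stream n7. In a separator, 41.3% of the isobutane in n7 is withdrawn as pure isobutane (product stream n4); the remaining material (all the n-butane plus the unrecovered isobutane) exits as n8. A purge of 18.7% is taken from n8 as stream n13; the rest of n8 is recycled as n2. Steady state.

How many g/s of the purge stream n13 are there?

n-butane enters only via n10 and leaves only via the purge: 1390×0.333 = 0.187×(n-butane in n8), and the separator passes all n-butane, so n-butane in n7 = n-butane in n8 = 2475.2 g/s.
isobutane in n7: m_A = 1390×0.667 + (1−0.187)·(1−0.413)·m_A, so m_A = 927.13/0.5228 = 1773.5 g/s.
n8 = (1−0.413)×1773.5 + 2475.2 = 3516.3 g/s.
Purge n13 = 0.187×3516.3 = 657.55 g/s.

657.5 g/s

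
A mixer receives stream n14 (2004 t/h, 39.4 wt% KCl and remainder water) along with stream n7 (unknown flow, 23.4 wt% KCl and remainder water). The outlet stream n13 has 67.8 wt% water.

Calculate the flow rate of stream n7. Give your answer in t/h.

1640 t/h

Let n7 be the unknown flow. Total out = 2004 + n7.
water balance: 1214.4 + 0.766·n7 = 0.678·(2004 + n7)
(0.766 − 0.678)·n7 = 0.678×2004 − 1214.4 = 144.29
n7 = 144.29 / 0.088 = 1639.6 t/h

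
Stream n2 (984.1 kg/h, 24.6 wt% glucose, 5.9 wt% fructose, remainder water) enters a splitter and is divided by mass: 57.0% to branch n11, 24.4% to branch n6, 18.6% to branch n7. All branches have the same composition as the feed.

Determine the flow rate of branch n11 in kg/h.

Branch n11 flow = 0.570×984.1 = 560.94 kg/h.

560.9 kg/h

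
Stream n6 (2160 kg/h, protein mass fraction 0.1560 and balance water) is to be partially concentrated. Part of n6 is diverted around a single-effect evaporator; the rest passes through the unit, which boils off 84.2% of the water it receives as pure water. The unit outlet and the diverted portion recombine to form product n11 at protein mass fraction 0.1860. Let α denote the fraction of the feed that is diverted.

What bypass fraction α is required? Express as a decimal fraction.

0.773

All 2160×0.156 = 336.96 kg/h of protein reaches n11, so n11 = 336.96/0.186 = 1811.6 kg/h and vapour = 348.39 kg/h.
The evaporator receives (1−α)·2160 of feed at 0.844 water and removes 0.842 of that water:
0.842×0.844×(1−α)×2160 = 348.39
(1−α) = 348.39/1535 = 0.2270;  α = 0.7730.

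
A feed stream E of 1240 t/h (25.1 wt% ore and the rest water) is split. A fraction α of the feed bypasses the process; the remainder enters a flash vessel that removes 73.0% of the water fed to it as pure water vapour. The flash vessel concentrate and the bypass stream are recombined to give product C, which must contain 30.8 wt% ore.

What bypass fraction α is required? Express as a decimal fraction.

All 1240×0.251 = 311.24 t/h of ore reaches C, so C = 311.24/0.308 = 1010.5 t/h and vapour = 229.48 t/h.
The evaporator receives (1−α)·1240 of feed at 0.749 water and removes 0.730 of that water:
0.730×0.749×(1−α)×1240 = 229.48
(1−α) = 229.48/677.99 = 0.3385;  α = 0.6615.

0.662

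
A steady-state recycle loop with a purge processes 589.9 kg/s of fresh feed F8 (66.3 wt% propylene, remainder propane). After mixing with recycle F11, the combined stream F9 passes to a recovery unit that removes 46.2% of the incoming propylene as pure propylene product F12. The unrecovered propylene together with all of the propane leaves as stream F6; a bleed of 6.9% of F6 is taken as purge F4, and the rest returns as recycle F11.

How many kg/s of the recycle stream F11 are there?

3075 kg/s

propane enters only via F8 and leaves only via the purge: 589.9×0.337 = 0.069×(propane in F6), and the recovery unit passes all propane, so propane in F9 = propane in F6 = 2881.1 kg/s.
propylene in F9: m_A = 589.9×0.663 + (1−0.069)·(1−0.462)·m_A, so m_A = 391.1/0.4991 = 783.58 kg/s.
F6 = (1−0.462)×783.58 + 2881.1 = 3302.7 kg/s.
Recycle F11 = (1−0.069)×3302.7 = 3074.8 kg/s.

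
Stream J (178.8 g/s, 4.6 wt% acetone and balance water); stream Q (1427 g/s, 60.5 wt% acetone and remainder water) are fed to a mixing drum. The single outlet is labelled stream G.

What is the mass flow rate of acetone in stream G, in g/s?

acetone out = acetone in = 178.8×0.046 + 1427×0.605 = 871.56 g/s.

871.6 g/s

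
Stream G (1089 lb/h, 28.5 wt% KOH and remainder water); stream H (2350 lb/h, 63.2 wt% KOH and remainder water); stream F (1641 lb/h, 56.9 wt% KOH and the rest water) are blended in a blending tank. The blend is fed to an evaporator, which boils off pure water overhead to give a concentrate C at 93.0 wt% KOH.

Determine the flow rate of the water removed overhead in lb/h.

KOH entering = 1089×0.285 + 2350×0.632 + 1641×0.569 = 2729.3 lb/h.
All KOH reports to C, so C = 2729.3/0.930 = 2934.7 lb/h.
Total feed = 5080 lb/h; overhead = 5080 − 2934.7 = 2145.3 lb/h.

2145 lb/h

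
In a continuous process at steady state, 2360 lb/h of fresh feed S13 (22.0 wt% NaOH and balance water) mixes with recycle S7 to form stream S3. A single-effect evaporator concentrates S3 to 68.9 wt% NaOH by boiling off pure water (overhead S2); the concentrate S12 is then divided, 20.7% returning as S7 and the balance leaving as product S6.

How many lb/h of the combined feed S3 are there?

Overall NaOH balance (none leaves overhead): NaOH in fresh feed = NaOH in product, i.e. 2360×0.220 = (1−0.207)·S12·0.689.
S12 = 519.2/(0.689×0.793) = 950.26 lb/h.
Recycle S7 = 0.207×950.26 = 196.7 lb/h.
Combined feed S3 = 2360 + 196.7 = 2556.7 lb/h.

2557 lb/h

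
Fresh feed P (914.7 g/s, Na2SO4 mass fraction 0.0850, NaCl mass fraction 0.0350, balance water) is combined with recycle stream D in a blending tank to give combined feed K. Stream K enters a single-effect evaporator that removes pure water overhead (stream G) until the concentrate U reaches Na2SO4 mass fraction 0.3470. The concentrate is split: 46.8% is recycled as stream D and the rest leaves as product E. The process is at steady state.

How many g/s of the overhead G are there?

Overall Na2SO4 balance (none leaves overhead): Na2SO4 in fresh feed = Na2SO4 in product, i.e. 914.7×0.085 = (1−0.468)·U·0.347.
U = 77.75/(0.347×0.532) = 421.17 g/s.
Recycle D = 0.468×421.17 = 197.11 g/s.
Combined feed K = 914.7 + 197.11 = 1111.8 g/s.
Overhead G = K − U = 1111.8 − 421.17 = 690.64 g/s.

690.6 g/s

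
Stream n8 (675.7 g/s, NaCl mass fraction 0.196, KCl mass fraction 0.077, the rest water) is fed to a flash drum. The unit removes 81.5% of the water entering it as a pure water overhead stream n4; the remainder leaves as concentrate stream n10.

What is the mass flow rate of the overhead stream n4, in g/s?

400.4 g/s

water entering = 675.7×0.727 = 491.23 g/s; overhead removed = 0.815×491.23 = 400.36 g/s.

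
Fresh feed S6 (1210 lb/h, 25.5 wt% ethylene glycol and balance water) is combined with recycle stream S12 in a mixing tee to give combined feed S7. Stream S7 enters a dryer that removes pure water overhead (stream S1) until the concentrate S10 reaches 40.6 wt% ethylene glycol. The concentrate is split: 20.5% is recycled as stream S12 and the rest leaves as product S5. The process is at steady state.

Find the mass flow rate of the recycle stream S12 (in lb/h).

196 lb/h

Overall ethylene glycol balance (none leaves overhead): ethylene glycol in fresh feed = ethylene glycol in product, i.e. 1210×0.255 = (1−0.205)·S10·0.406.
S10 = 308.55/(0.406×0.795) = 955.94 lb/h.
Recycle S12 = 0.205×955.94 = 195.97 lb/h.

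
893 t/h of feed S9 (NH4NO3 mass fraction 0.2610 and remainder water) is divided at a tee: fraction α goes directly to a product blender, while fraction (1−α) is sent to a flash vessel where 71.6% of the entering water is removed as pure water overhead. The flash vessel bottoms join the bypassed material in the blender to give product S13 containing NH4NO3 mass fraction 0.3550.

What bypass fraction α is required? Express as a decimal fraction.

0.500

All 893×0.261 = 233.07 t/h of NH4NO3 reaches S13, so S13 = 233.07/0.355 = 656.54 t/h and vapour = 236.46 t/h.
The evaporator receives (1−α)·893 of feed at 0.739 water and removes 0.716 of that water:
0.716×0.739×(1−α)×893 = 236.46
(1−α) = 236.46/472.51 = 0.5004;  α = 0.4996.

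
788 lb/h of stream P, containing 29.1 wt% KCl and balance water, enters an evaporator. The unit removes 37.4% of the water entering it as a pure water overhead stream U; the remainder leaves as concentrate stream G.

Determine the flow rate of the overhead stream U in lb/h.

209 lb/h

water entering = 788×0.709 = 558.69 lb/h; overhead removed = 0.374×558.69 = 208.95 lb/h.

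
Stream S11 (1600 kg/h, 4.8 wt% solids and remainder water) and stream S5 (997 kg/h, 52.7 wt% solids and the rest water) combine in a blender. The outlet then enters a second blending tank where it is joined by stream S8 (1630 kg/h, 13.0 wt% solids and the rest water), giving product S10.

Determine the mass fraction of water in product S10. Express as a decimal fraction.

0.807

Overall, product flow = 4227 kg/h.
water in = 1600×0.952 + 997×0.473 + 1630×0.870 = 3412.9 kg/h.
water fraction in S10 = 0.807.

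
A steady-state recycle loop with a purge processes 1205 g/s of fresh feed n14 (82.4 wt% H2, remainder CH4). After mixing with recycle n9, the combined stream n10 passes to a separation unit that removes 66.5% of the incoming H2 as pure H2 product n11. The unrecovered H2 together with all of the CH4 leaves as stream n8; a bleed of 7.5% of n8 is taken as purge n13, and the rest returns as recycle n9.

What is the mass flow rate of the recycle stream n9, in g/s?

CH4 enters only via n14 and leaves only via the purge: 1205×0.176 = 0.075×(CH4 in n8), and the separation unit passes all CH4, so CH4 in n10 = CH4 in n8 = 2827.7 g/s.
H2 in n10: m_A = 1205×0.824 + (1−0.075)·(1−0.665)·m_A, so m_A = 992.92/0.6901 = 1438.8 g/s.
n8 = (1−0.665)×1438.8 + 2827.7 = 3309.7 g/s.
Recycle n9 = (1−0.075)×3309.7 = 3061.5 g/s.

3061 g/s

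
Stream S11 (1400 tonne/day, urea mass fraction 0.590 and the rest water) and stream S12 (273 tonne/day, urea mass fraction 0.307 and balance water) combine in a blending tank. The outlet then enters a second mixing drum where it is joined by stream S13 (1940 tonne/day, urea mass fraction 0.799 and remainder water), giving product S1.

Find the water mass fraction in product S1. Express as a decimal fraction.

0.319

Overall, product flow = 3613 tonne/day.
water in = 1400×0.410 + 273×0.693 + 1940×0.201 = 1153.1 tonne/day.
water fraction in S1 = 0.319.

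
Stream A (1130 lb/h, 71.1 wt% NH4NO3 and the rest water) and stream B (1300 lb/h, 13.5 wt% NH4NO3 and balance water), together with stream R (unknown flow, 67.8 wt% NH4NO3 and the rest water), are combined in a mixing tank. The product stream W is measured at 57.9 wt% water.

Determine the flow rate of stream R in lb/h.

171.6 lb/h

Let R be the unknown flow. Total out = 2430 + R.
water balance: 1451.1 + 0.322·R = 0.579·(2430 + R)
(0.322 − 0.579)·R = 0.579×2430 − 1451.1 = -44.1
R = -44.1 / -0.257 = 171.6 lb/h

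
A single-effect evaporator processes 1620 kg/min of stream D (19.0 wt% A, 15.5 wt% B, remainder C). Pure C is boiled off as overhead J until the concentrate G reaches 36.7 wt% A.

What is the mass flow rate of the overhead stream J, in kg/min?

781.3 kg/min

A is conserved: 1620×0.190 = 307.8 kg/min all reports to the concentrate.
Concentrate = 307.8/(target fraction) = 838.69 kg/min.
Overhead = 1620 − 838.69 = 781.31 kg/min.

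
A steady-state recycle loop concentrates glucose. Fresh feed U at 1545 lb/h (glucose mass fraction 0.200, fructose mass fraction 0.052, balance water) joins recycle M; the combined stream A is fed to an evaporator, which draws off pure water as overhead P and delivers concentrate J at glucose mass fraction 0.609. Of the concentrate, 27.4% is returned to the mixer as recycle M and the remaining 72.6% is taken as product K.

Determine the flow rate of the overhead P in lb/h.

Overall glucose balance (none leaves overhead): glucose in fresh feed = glucose in product, i.e. 1545×0.200 = (1−0.274)·J·0.609.
J = 309/(0.609×0.726) = 698.88 lb/h.
Recycle M = 0.274×698.88 = 191.49 lb/h.
Combined feed A = 1545 + 191.49 = 1736.5 lb/h.
Overhead P = A − J = 1736.5 − 698.88 = 1037.6 lb/h.

1038 lb/h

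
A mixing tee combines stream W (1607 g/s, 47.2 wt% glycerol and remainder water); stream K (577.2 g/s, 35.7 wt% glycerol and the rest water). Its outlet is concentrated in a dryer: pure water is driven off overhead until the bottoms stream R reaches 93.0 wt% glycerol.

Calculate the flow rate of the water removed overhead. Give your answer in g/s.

glycerol entering = 1607×0.472 + 577.2×0.357 = 964.56 g/s.
All glycerol reports to R, so R = 964.56/0.930 = 1037.2 g/s.
Total feed = 2184.2 g/s; overhead = 2184.2 − 1037.2 = 1147 g/s.

1147 g/s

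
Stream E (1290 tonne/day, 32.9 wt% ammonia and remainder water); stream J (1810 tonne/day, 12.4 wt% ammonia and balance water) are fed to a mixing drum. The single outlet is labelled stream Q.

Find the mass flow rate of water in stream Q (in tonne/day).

2451 tonne/day

water out = water in = 1290×0.671 + 1810×0.876 = 2451.2 tonne/day.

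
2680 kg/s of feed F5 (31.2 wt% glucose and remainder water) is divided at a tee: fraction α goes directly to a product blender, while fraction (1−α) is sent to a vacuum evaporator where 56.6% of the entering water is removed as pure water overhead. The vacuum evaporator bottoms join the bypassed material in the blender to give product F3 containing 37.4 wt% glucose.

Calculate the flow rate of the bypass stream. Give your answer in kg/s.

All 2680×0.312 = 836.16 kg/s of glucose reaches F3, so F3 = 836.16/0.374 = 2235.7 kg/s and vapour = 444.28 kg/s.
The evaporator receives (1−α)·2680 of feed at 0.688 water and removes 0.566 of that water:
0.566×0.688×(1−α)×2680 = 444.28
(1−α) = 444.28/1043.6 = 0.4257;  α = 0.5743.
Bypass flow = 0.5743×2680 = 1539.1 kg/s.

1539 kg/s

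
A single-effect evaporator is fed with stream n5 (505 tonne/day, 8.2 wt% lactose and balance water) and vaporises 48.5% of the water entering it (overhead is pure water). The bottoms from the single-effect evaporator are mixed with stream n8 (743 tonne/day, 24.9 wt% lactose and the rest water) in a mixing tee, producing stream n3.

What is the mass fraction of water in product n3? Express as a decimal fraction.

Vapour removed = 0.485×0.918×505 = 224.84 tonne/day; concentrate = 280.16 tonne/day.
water reaching the mixer = 238.75 (from concentrate) + 743×0.751 = 796.74 tonne/day.
Product flow = 280.16 + 743 = 1023.2 tonne/day; water fraction = 0.7787.

0.7787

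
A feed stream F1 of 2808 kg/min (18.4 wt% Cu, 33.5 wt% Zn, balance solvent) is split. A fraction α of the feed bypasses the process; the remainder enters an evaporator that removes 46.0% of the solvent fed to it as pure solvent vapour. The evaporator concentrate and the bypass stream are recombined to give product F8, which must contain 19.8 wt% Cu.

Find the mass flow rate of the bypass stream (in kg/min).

All 2808×0.184 = 516.67 kg/min of Cu reaches F8, so F8 = 516.67/0.198 = 2609.5 kg/min and vapour = 198.55 kg/min.
The evaporator receives (1−α)·2808 of feed at 0.481 solvent and removes 0.460 of that solvent:
0.460×0.481×(1−α)×2808 = 198.55
(1−α) = 198.55/621.3 = 0.3196;  α = 0.6804.
Bypass flow = 0.6804×2808 = 1910.7 kg/min.

1911 kg/min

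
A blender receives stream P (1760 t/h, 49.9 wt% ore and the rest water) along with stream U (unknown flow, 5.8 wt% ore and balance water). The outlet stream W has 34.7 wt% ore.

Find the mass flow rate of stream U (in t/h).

925.7 t/h

Let U be the unknown flow. Total out = 1760 + U.
ore balance: 878.24 + 0.058·U = 0.347·(1760 + U)
(0.058 − 0.347)·U = 0.347×1760 − 878.24 = -267.52
U = -267.52 / -0.289 = 925.67 t/h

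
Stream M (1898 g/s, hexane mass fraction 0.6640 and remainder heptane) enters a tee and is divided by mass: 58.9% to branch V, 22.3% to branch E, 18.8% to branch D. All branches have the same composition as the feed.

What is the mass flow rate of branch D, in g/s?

Branch D flow = 0.188×1898 = 356.82 g/s.

356.8 g/s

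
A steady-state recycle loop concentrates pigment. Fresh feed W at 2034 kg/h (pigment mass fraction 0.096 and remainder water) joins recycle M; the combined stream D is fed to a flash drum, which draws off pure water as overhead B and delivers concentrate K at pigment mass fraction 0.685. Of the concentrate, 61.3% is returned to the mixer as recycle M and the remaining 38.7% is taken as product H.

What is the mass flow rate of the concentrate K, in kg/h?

736.6 kg/h

Overall pigment balance (none leaves overhead): pigment in fresh feed = pigment in product, i.e. 2034×0.096 = (1−0.613)·K·0.685.
K = 195.26/(0.685×0.387) = 736.58 kg/h.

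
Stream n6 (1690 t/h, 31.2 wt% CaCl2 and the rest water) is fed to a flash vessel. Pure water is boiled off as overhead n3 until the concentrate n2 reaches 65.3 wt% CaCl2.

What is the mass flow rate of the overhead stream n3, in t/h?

882.5 t/h

CaCl2 is conserved: 1690×0.312 = 527.28 t/h all reports to the concentrate.
Concentrate = 527.28/(target fraction) = 807.47 t/h.
Overhead = 1690 − 807.47 = 882.53 t/h.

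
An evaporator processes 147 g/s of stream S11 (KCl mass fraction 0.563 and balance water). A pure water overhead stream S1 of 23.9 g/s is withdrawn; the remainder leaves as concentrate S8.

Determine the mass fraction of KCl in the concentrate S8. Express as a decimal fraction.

0.672

KCl is not removed: 147×0.563 = 82.761 g/s of KCl enters S8.
Concentrate = 147 − 23.9 = 123.1 g/s.
Mass fraction = 82.761/123.1 = 0.672.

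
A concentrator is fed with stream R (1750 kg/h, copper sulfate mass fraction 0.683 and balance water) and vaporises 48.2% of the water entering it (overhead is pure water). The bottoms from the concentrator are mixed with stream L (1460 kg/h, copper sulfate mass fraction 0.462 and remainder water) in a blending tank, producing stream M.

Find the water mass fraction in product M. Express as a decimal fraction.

Vapour removed = 0.482×0.317×1750 = 267.39 kg/h; concentrate = 1482.6 kg/h.
water reaching the mixer = 287.36 (from concentrate) + 1460×0.538 = 1072.8 kg/h.
Product flow = 1482.6 + 1460 = 2942.6 kg/h; water fraction = 0.365.

0.365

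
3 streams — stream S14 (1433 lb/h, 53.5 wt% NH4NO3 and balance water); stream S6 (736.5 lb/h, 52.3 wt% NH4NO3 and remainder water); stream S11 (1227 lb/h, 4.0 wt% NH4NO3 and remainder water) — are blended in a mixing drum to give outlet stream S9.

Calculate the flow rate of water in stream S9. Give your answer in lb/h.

water out = water in = 1433×0.465 + 736.5×0.477 + 1227×0.960 = 2195.6 lb/h.

2196 lb/h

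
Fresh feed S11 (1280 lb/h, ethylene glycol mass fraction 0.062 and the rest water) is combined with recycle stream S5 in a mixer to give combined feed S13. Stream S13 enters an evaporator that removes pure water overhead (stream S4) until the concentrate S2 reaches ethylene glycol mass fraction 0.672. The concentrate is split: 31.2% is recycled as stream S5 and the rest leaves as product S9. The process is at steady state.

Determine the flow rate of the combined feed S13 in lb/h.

1334 lb/h

Overall ethylene glycol balance (none leaves overhead): ethylene glycol in fresh feed = ethylene glycol in product, i.e. 1280×0.062 = (1−0.312)·S2·0.672.
S2 = 79.36/(0.672×0.688) = 171.65 lb/h.
Recycle S5 = 0.312×171.65 = 53.555 lb/h.
Combined feed S13 = 1280 + 53.555 = 1333.6 lb/h.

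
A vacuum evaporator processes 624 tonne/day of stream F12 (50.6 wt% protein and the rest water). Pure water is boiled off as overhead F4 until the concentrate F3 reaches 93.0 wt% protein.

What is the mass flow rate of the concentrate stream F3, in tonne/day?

protein is conserved: 624×0.506 = 315.74 tonne/day all reports to the concentrate.
Concentrate = 315.74/(target fraction) = 339.51 tonne/day.

339.5 tonne/day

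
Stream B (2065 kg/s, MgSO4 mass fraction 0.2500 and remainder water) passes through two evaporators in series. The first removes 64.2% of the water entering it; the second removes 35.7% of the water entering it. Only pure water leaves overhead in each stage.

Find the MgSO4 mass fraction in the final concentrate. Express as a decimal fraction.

0.5915

water in feed = 2065×0.750 = 1548.8 kg/s.
After stage 1: water left = (1−0.642)×1548.8 = 554.45; stream total = 1070.7 kg/s.
After stage 2: water left = (1−0.357)×554.45 = 356.51; final concentrate = 872.76 kg/s.
MgSO4 fraction = 516.25/872.76 = 0.5915.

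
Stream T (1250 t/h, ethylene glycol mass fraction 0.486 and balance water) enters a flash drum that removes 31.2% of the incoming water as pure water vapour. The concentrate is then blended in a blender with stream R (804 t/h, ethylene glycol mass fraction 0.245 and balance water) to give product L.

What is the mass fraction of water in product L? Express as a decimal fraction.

0.566

Vapour removed = 0.312×0.514×1250 = 200.46 t/h; concentrate = 1049.5 t/h.
water reaching the mixer = 442.04 (from concentrate) + 804×0.755 = 1049.1 t/h.
Product flow = 1049.5 + 804 = 1853.5 t/h; water fraction = 0.566.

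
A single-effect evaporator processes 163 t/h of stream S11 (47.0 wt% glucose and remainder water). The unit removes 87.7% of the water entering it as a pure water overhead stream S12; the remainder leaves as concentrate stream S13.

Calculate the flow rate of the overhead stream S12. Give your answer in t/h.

75.76 t/h

water entering = 163×0.530 = 86.39 t/h; overhead removed = 0.877×86.39 = 75.764 t/h.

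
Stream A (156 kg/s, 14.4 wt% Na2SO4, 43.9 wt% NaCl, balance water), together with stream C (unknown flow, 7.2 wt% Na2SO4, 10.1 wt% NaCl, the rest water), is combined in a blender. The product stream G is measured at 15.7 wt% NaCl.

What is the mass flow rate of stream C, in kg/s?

785.6 kg/s

Let C be the unknown flow. Total out = 156 + C.
NaCl balance: 68.484 + 0.101·C = 0.157·(156 + C)
(0.101 − 0.157)·C = 0.157×156 − 68.484 = -43.992
C = -43.992 / -0.056 = 785.57 kg/s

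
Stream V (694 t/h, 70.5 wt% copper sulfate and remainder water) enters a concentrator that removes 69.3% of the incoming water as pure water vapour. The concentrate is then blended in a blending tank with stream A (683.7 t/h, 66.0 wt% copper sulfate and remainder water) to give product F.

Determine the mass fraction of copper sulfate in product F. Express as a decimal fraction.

0.761

Vapour removed = 0.693×0.295×694 = 141.88 t/h; concentrate = 552.12 t/h.
copper sulfate reaching the mixer = 489.27 (from concentrate) + 683.7×0.660 = 940.51 t/h.
Product flow = 552.12 + 683.7 = 1235.8 t/h; copper sulfate fraction = 0.761.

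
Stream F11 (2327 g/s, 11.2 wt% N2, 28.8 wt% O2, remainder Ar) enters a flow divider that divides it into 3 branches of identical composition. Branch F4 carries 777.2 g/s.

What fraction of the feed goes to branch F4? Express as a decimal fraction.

Fraction to F4 = 777.2/2327 = 0.3340.

0.334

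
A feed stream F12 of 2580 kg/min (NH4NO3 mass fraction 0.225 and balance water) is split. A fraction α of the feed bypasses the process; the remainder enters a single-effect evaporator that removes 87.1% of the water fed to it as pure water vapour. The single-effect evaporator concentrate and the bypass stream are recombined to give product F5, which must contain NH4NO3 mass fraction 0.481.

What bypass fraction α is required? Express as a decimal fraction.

All 2580×0.225 = 580.5 kg/min of NH4NO3 reaches F5, so F5 = 580.5/0.481 = 1206.9 kg/min and vapour = 1373.1 kg/min.
The evaporator receives (1−α)·2580 of feed at 0.775 water and removes 0.871 of that water:
0.871×0.775×(1−α)×2580 = 1373.1
(1−α) = 1373.1/1741.6 = 0.7885;  α = 0.2115.

0.212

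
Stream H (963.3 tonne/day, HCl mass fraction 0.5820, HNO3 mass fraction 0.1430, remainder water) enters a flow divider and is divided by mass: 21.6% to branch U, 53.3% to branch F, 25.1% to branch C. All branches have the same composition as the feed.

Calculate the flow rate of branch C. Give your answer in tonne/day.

Branch C flow = 0.251×963.3 = 241.79 tonne/day.

241.8 tonne/day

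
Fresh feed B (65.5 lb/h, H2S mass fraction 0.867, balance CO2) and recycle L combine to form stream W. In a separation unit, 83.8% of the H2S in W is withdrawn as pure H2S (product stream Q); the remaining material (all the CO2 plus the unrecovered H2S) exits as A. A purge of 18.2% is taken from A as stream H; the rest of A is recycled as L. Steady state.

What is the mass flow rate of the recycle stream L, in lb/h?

CO2 enters only via B and leaves only via the purge: 65.5×0.133 = 0.182×(CO2 in A), and the separation unit passes all CO2, so CO2 in W = CO2 in A = 47.865 lb/h.
H2S in W: m_A = 65.5×0.867 + (1−0.182)·(1−0.838)·m_A, so m_A = 56.788/0.8675 = 65.463 lb/h.
A = (1−0.838)×65.463 + 47.865 = 58.47 lb/h.
Recycle L = (1−0.182)×58.47 = 47.829 lb/h.

47.83 lb/h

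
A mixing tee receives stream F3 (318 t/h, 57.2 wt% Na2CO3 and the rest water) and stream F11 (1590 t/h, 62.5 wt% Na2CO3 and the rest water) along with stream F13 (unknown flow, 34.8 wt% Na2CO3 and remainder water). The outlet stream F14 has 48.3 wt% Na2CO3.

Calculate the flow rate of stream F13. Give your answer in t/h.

1882 t/h

Let F13 be the unknown flow. Total out = 1908 + F13.
Na2CO3 balance: 1175.6 + 0.348·F13 = 0.483·(1908 + F13)
(0.348 − 0.483)·F13 = 0.483×1908 − 1175.6 = -254.08
F13 = -254.08 / -0.135 = 1882.1 t/h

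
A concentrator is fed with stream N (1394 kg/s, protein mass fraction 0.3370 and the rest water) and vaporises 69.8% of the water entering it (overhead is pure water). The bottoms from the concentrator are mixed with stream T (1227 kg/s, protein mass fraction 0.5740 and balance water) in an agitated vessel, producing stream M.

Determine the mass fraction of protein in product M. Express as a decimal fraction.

Vapour removed = 0.698×0.663×1394 = 645.11 kg/s; concentrate = 748.89 kg/s.
protein reaching the mixer = 469.78 (from concentrate) + 1227×0.574 = 1174.1 kg/s.
Product flow = 748.89 + 1227 = 1975.9 kg/s; protein fraction = 0.5942.

0.5942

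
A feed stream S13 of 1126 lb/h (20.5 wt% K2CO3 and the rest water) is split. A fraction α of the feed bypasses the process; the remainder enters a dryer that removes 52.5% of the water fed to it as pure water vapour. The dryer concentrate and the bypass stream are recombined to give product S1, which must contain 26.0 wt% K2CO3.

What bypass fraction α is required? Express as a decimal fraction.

All 1126×0.205 = 230.83 lb/h of K2CO3 reaches S1, so S1 = 230.83/0.260 = 887.81 lb/h and vapour = 238.19 lb/h.
The evaporator receives (1−α)·1126 of feed at 0.795 water and removes 0.525 of that water:
0.525×0.795×(1−α)×1126 = 238.19
(1−α) = 238.19/469.96 = 0.5068;  α = 0.4932.

0.493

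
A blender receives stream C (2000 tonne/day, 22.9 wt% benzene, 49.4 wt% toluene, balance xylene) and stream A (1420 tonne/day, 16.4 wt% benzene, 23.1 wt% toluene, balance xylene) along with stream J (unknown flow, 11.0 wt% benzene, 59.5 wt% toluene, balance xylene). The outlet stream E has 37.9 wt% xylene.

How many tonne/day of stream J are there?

Let J be the unknown flow. Total out = 3420 + J.
xylene balance: 1413.1 + 0.295·J = 0.379·(3420 + J)
(0.295 − 0.379)·J = 0.379×3420 − 1413.1 = -116.92
J = -116.92 / -0.084 = 1391.9 tonne/day

1392 tonne/day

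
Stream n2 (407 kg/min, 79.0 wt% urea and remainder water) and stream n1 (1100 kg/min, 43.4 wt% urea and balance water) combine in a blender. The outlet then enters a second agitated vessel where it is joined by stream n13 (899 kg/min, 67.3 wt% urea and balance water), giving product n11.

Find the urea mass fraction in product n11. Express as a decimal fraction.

0.584

Overall, product flow = 2406 kg/min.
urea in = 407×0.790 + 1100×0.434 + 899×0.673 = 1404 kg/min.
urea fraction in n11 = 0.584.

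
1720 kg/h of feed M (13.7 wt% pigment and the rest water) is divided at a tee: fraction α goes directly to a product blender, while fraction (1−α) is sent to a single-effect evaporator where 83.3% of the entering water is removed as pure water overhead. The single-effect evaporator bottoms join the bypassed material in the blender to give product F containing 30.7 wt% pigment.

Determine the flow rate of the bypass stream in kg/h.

All 1720×0.137 = 235.64 kg/h of pigment reaches F, so F = 235.64/0.307 = 767.56 kg/h and vapour = 952.44 kg/h.
The evaporator receives (1−α)·1720 of feed at 0.863 water and removes 0.833 of that water:
0.833×0.863×(1−α)×1720 = 952.44
(1−α) = 952.44/1236.5 = 0.7703;  α = 0.2297.
Bypass flow = 0.2297×1720 = 395.1 kg/h.

395.1 kg/h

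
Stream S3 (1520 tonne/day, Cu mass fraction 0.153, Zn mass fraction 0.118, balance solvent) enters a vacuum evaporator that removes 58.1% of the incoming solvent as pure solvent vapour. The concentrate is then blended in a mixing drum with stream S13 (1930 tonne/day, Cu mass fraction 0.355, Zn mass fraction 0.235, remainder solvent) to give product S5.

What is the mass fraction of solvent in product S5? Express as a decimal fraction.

Vapour removed = 0.581×0.729×1520 = 643.79 tonne/day; concentrate = 876.21 tonne/day.
solvent reaching the mixer = 464.29 (from concentrate) + 1930×0.410 = 1255.6 tonne/day.
Product flow = 876.21 + 1930 = 2806.2 tonne/day; solvent fraction = 0.447.

0.447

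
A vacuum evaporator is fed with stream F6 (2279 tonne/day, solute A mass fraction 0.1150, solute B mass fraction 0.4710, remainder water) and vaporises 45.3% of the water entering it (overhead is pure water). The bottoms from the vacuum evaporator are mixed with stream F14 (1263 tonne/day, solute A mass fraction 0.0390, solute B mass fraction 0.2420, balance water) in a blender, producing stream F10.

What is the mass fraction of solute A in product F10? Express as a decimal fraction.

0.1000

Vapour removed = 0.453×0.414×2279 = 427.41 tonne/day; concentrate = 1851.6 tonne/day.
solute A reaching the mixer = 262.09 (from concentrate) + 1263×0.039 = 311.34 tonne/day.
Product flow = 1851.6 + 1263 = 3114.6 tonne/day; solute A fraction = 0.1000.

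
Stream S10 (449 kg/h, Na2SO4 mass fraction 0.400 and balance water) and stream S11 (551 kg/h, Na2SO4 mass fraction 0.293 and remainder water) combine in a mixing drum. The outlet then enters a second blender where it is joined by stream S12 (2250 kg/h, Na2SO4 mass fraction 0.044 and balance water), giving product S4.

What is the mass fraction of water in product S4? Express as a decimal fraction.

Overall, product flow = 3250 kg/h.
water in = 449×0.600 + 551×0.707 + 2250×0.956 = 2810 kg/h.
water fraction in S4 = 0.865.

0.865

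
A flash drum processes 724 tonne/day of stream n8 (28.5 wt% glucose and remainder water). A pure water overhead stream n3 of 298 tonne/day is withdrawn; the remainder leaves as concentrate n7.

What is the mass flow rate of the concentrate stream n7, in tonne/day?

426 tonne/day

Concentrate = 724 − 298 = 426 tonne/day.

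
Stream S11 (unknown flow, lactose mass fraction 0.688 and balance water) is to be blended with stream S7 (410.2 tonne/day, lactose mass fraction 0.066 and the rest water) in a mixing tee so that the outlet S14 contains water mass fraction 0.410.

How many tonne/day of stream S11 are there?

2193 tonne/day

Let S11 be the unknown flow. Total out = 410.2 + S11.
water balance: 383.13 + 0.312·S11 = 0.410·(410.2 + S11)
(0.312 − 0.410)·S11 = 0.410×410.2 − 383.13 = -214.94
S11 = -214.94 / -0.098 = 2193.3 tonne/day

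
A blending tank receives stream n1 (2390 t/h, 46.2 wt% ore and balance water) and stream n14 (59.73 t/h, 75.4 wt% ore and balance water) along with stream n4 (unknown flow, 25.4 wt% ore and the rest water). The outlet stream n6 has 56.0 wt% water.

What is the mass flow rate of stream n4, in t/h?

Let n4 be the unknown flow. Total out = 2449.7 + n4.
water balance: 1300.5 + 0.746·n4 = 0.560·(2449.7 + n4)
(0.746 − 0.560)·n4 = 0.560×2449.7 − 1300.5 = 71.335
n4 = 71.335 / 0.186 = 383.52 t/h

383.5 t/h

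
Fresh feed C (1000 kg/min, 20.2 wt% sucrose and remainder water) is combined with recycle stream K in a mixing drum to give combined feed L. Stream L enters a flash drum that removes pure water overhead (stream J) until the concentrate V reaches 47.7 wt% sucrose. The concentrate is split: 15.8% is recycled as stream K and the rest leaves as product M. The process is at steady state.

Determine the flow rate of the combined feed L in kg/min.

Overall sucrose balance (none leaves overhead): sucrose in fresh feed = sucrose in product, i.e. 1000×0.202 = (1−0.158)·V·0.477.
V = 202/(0.477×0.842) = 502.95 kg/min.
Recycle K = 0.158×502.95 = 79.465 kg/min.
Combined feed L = 1000 + 79.465 = 1079.5 kg/min.

1079 kg/min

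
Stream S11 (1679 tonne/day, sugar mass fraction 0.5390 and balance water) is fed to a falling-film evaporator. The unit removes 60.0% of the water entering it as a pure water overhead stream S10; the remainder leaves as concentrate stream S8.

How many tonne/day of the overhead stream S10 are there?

water entering = 1679×0.461 = 774.02 tonne/day; overhead removed = 0.600×774.02 = 464.41 tonne/day.

464.4 tonne/day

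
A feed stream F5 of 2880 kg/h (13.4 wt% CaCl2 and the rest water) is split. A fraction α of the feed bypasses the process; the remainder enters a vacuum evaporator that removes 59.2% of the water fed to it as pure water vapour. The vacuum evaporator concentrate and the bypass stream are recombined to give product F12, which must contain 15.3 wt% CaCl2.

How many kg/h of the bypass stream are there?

2182 kg/h

All 2880×0.134 = 385.92 kg/h of CaCl2 reaches F12, so F12 = 385.92/0.153 = 2522.4 kg/h and vapour = 357.65 kg/h.
The evaporator receives (1−α)·2880 of feed at 0.866 water and removes 0.592 of that water:
0.592×0.866×(1−α)×2880 = 357.65
(1−α) = 357.65/1476.5 = 0.2422;  α = 0.7578.
Bypass flow = 0.7578×2880 = 2182.4 kg/h.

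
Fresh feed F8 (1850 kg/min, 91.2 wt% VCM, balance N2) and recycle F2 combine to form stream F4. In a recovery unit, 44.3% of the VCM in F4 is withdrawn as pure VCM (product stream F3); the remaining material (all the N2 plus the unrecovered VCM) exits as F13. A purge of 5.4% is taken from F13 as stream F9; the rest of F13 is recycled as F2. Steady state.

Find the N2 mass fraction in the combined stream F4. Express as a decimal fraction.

0.458

N2 enters only via F8 and leaves only via the purge: 1850×0.088 = 0.054×(N2 in F13), and the recovery unit passes all N2, so N2 in F4 = N2 in F13 = 3014.8 kg/min.
VCM in F4: m_A = 1850×0.912 + (1−0.054)·(1−0.443)·m_A, so m_A = 1687.2/0.4731 = 3566.4 kg/min.
F4 = 3566.4 + 3014.8 = 6581.2 kg/min.
N2 fraction in F4 = 3014.8/6581.2 = 0.458.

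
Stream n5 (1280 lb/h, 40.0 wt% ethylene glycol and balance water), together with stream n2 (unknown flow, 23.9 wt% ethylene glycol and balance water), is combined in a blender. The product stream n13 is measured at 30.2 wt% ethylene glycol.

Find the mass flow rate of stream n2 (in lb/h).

1991 lb/h

Let n2 be the unknown flow. Total out = 1280 + n2.
ethylene glycol balance: 512 + 0.239·n2 = 0.302·(1280 + n2)
(0.239 − 0.302)·n2 = 0.302×1280 − 512 = -125.44
n2 = -125.44 / -0.063 = 1991.1 lb/h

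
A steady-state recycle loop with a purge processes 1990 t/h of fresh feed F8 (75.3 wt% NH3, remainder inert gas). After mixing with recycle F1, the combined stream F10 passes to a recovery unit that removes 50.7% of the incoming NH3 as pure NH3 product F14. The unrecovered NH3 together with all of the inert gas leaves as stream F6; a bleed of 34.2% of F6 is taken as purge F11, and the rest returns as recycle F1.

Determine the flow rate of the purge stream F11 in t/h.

865.5 t/h

inert gas enters only via F8 and leaves only via the purge: 1990×0.247 = 0.342×(inert gas in F6), and the recovery unit passes all inert gas, so inert gas in F10 = inert gas in F6 = 1437.2 t/h.
NH3 in F10: m_A = 1990×0.753 + (1−0.342)·(1−0.507)·m_A, so m_A = 1498.5/0.6756 = 2218 t/h.
F6 = (1−0.507)×2218 + 1437.2 = 2530.7 t/h.
Purge F11 = 0.342×2530.7 = 865.49 t/h.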